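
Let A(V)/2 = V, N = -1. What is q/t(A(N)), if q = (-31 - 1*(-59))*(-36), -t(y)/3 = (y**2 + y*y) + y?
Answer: 56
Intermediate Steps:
A(V) = 2*V
t(y) = -6*y**2 - 3*y (t(y) = -3*((y**2 + y*y) + y) = -3*((y**2 + y**2) + y) = -3*(2*y**2 + y) = -3*(y + 2*y**2) = -6*y**2 - 3*y)
q = -1008 (q = (-31 + 59)*(-36) = 28*(-36) = -1008)
q/t(A(N)) = -1008*1/(6*(1 + 2*(2*(-1)))) = -1008*1/(6*(1 + 2*(-2))) = -1008*1/(6*(1 - 4)) = -1008/((-3*(-2)*(-3))) = -1008/(-18) = -1008*(-1/18) = 56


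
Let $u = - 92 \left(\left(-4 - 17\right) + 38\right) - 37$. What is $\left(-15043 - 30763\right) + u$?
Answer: $-47407$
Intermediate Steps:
$u = -1601$ ($u = - 92 \left(\left(-4 - 17\right) + 38\right) - 37 = - 92 \left(-21 + 38\right) - 37 = \left(-92\right) 17 - 37 = -1564 - 37 = -1601$)
$\left(-15043 - 30763\right) + u = \left(-15043 - 30763\right) - 1601 = -45806 - 1601 = -47407$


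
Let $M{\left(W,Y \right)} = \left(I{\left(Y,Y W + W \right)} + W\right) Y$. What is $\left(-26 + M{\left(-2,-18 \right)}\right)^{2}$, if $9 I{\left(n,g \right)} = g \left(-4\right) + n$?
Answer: $101124$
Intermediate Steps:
$I{\left(n,g \right)} = - \frac{4 g}{9} + \frac{n}{9}$ ($I{\left(n,g \right)} = \frac{g \left(-4\right) + n}{9} = \frac{- 4 g + n}{9} = \frac{n - 4 g}{9} = - \frac{4 g}{9} + \frac{n}{9}$)
$M{\left(W,Y \right)} = Y \left(\frac{Y}{9} + \frac{5 W}{9} - \frac{4 W Y}{9}\right)$ ($M{\left(W,Y \right)} = \left(\left(- \frac{4 \left(Y W + W\right)}{9} + \frac{Y}{9}\right) + W\right) Y = \left(\left(- \frac{4 \left(W Y + W\right)}{9} + \frac{Y}{9}\right) + W\right) Y = \left(\left(- \frac{4 \left(W + W Y\right)}{9} + \frac{Y}{9}\right) + W\right) Y = \left(\left(\left(- \frac{4 W}{9} - \frac{4 W Y}{9}\right) + \frac{Y}{9}\right) + W\right) Y = \left(\left(- \frac{4 W}{9} + \frac{Y}{9} - \frac{4 W Y}{9}\right) + W\right) Y = \left(\frac{Y}{9} + \frac{5 W}{9} - \frac{4 W Y}{9}\right) Y = Y \left(\frac{Y}{9} + \frac{5 W}{9} - \frac{4 W Y}{9}\right)$)
$\left(-26 + M{\left(-2,-18 \right)}\right)^{2} = \left(-26 + \frac{1}{9} \left(-18\right) \left(-18 + 5 \left(-2\right) - \left(-8\right) \left(-18\right)\right)\right)^{2} = \left(-26 + \frac{1}{9} \left(-18\right) \left(-18 - 10 - 144\right)\right)^{2} = \left(-26 + \frac{1}{9} \left(-18\right) \left(-172\right)\right)^{2} = \left(-26 + 344\right)^{2} = 318^{2} = 101124$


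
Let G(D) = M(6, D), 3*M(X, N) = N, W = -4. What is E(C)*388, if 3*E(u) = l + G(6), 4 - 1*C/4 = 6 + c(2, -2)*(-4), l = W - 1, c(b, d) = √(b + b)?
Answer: -388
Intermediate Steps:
c(b, d) = √2*√b (c(b, d) = √(2*b) = √2*√b)
M(X, N) = N/3
G(D) = D/3
l = -5 (l = -4 - 1 = -5)
C = 24 (C = 16 - 4*(6 + (√2*√2)*(-4)) = 16 - 4*(6 + 2*(-4)) = 16 - 4*(6 - 8) = 16 - 4*(-2) = 16 + 8 = 24)
E(u) = -1 (E(u) = (-5 + (⅓)*6)/3 = (-5 + 2)/3 = (⅓)*(-3) = -1)
E(C)*388 = -1*388 = -388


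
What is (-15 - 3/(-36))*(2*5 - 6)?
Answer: -179/3 ≈ -59.667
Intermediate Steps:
(-15 - 3/(-36))*(2*5 - 6) = (-15 - 3*(-1/36))*(10 - 6) = (-15 + 1/12)*4 = -179/12*4 = -179/3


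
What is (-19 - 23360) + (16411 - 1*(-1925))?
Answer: -5043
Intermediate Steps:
(-19 - 23360) + (16411 - 1*(-1925)) = -23379 + (16411 + 1925) = -23379 + 18336 = -5043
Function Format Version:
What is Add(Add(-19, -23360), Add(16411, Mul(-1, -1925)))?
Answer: -5043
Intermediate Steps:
Add(Add(-19, -23360), Add(16411, Mul(-1, -1925))) = Add(-23379, Add(16411, 1925)) = Add(-23379, 18336) = -5043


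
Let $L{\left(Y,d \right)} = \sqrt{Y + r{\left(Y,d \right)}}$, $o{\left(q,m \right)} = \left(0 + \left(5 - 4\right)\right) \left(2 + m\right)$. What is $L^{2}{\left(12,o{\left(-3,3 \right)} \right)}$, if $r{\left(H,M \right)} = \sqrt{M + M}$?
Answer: $12 + \sqrt{10} \approx 15.162$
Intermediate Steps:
$o{\left(q,m \right)} = 2 + m$ ($o{\left(q,m \right)} = \left(0 + \left(5 - 4\right)\right) \left(2 + m\right) = \left(0 + 1\right) \left(2 + m\right) = 1 \left(2 + m\right) = 2 + m$)
$r{\left(H,M \right)} = \sqrt{2} \sqrt{M}$ ($r{\left(H,M \right)} = \sqrt{2 M} = \sqrt{2} \sqrt{M}$)
$L{\left(Y,d \right)} = \sqrt{Y + \sqrt{2} \sqrt{d}}$
$L^{2}{\left(12,o{\left(-3,3 \right)} \right)} = \left(\sqrt{12 + \sqrt{2} \sqrt{2 + 3}}\right)^{2} = \left(\sqrt{12 + \sqrt{2} \sqrt{5}}\right)^{2} = \left(\sqrt{12 + \sqrt{10}}\right)^{2} = 12 + \sqrt{10}$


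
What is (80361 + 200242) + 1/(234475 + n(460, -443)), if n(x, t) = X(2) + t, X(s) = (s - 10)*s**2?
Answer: 65661102001/234000 ≈ 2.8060e+5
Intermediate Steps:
X(s) = s**2*(-10 + s) (X(s) = (-10 + s)*s**2 = s**2*(-10 + s))
n(x, t) = -32 + t (n(x, t) = 2**2*(-10 + 2) + t = 4*(-8) + t = -32 + t)
(80361 + 200242) + 1/(234475 + n(460, -443)) = (80361 + 200242) + 1/(234475 + (-32 - 443)) = 280603 + 1/(234475 - 475) = 280603 + 1/234000 = 65661102001/234000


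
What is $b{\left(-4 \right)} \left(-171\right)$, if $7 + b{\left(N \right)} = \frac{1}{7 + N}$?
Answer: $1140$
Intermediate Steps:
$b{\left(N \right)} = -7 + \frac{1}{7 + N}$
$b{\left(-4 \right)} \left(-171\right) = \frac{-48 - -28}{7 - 4} \left(-171\right) = \frac{-48 + 28}{3} \left(-171\right) = \frac{1}{3} \left(-20\right) \left(-171\right) = \left(- \frac{20}{3}\right) \left(-171\right) = 1140$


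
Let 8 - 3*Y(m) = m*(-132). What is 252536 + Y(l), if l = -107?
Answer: 743492/3 ≈ 2.4783e+5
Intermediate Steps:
Y(m) = 8/3 + 44*m (Y(m) = 8/3 - m*(-132)/3 = 8/3 - (-44)*m = 8/3 + 44*m)
252536 + Y(l) = 252536 + (8/3 + 44*(-107)) = 252536 + (8/3 - 4708) = 252536 - 14116/3 = 743492/3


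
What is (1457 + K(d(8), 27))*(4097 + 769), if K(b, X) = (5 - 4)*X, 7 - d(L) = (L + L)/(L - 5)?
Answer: 7221144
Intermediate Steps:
d(L) = 7 - 2*L/(-5 + L) (d(L) = 7 - (L + L)/(L - 5) = 7 - 2*L/(-5 + L))
K(b, X) = X (K(b, X) = 1*X = X)
(1457 + K(d(8), 27))*(4097 + 769) = (1457 + 27)*(4097 + 769) = 1484*4866 = 7221144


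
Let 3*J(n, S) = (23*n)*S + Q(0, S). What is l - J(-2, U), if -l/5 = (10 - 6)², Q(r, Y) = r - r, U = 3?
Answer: -34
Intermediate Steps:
Q(r, Y) = 0
J(n, S) = 23*S*n/3 (J(n, S) = ((23*n)*S + 0)/3 = (23*S*n + 0)/3 = (23*S*n)/3 = 23*S*n/3)
l = -80 (l = -5*(10 - 6)² = -5*4² = -5*16 = -80)
l - J(-2, U) = -80 - 23*3*(-2)/3 = -80 - 1*(-46) = -80 + 46 = -34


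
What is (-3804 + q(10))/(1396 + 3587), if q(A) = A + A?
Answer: -344/453 ≈ -0.75938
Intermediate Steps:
q(A) = 2*A
(-3804 + q(10))/(1396 + 3587) = (-3804 + 2*10)/(1396 + 3587) = (-3804 + 20)/4983 = -3784*1/4983 = -344/453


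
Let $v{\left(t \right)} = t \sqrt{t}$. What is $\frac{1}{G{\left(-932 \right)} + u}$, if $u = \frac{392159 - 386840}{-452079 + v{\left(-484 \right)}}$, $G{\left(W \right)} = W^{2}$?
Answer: $\frac{177623878869790279}{154288362070692345612433} - \frac{56636712 i}{154288362070692345612433} \approx 1.1512 \cdot 10^{-6} - 3.6708 \cdot 10^{-16} i$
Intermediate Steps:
$v{\left(t \right)} = t^{\frac{3}{2}}$
$u = \frac{5319 \left(-452079 + 10648 i\right)}{204488802145}$ ($u = \frac{392159 - 386840}{-452079 + \left(-484\right)^{\frac{3}{2}}} = \frac{5319}{-452079 - 10648 i} = 5319 \frac{-452079 + 10648 i}{204488802145} = \frac{5319 \left(-452079 + 10648 i\right)}{204488802145} \approx -0.011759 + 0.00027697 i$)
$\frac{1}{G{\left(-932 \right)} + u} = \frac{1}{\left(-932\right)^{2} - \left(\frac{2404608201}{204488802145} - \frac{56636712 i}{204488802145}\right)} = \frac{1}{868624 - \left(\frac{2404608201}{204488802145} - \frac{56636712 i}{204488802145}\right)} = \frac{1}{\frac{177623878869790279}{204488802145} + \frac{56636712 i}{204488802145}} = \frac{204488802145 \left(\frac{177623878869790279}{204488802145} - \frac{56636712 i}{204488802145}\right)}{154288362070692345612433}$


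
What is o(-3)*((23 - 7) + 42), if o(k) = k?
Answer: -174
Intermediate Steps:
o(-3)*((23 - 7) + 42) = -3*((23 - 7) + 42) = -3*(16 + 42) = -3*58 = -174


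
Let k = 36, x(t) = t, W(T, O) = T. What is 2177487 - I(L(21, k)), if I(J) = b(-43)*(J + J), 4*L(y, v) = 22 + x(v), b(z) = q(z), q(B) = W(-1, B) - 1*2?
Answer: 2177574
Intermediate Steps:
q(B) = -3 (q(B) = -1 - 1*2 = -1 - 2 = -3)
b(z) = -3
L(y, v) = 11/2 + v/4 (L(y, v) = (22 + v)/4 = 11/2 + v/4)
I(J) = -6*J (I(J) = -3*(J + J) = -6*J)
2177487 - I(L(21, k)) = 2177487 - (-6)*(11/2 + (1/4)*36) = 2177487 - (-6)*(11/2 + 9) = 2177487 - (-6)*29/2 = 2177487 - 1*(-87) = 2177487 + 87 = 2177574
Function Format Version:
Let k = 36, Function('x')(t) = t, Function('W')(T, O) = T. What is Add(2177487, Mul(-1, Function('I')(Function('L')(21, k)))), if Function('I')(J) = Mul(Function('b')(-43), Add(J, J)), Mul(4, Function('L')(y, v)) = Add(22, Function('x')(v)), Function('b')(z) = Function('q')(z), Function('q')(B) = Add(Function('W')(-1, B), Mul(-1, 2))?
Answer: 2177574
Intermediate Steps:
Function('q')(B) = -3 (Function('q')(B) = Add(-1, Mul(-1, 2)) = Add(-1, -2) = -3)
Function('b')(z) = -3
Function('L')(y, v) = Add(Rational(11, 2), Mul(Rational(1, 4), v)) (Function('L')(y, v) = Mul(Rational(1, 4), Add(22, v)) = Add(Rational(11, 2), Mul(Rational(1, 4), v)))
Function('I')(J) = Mul(-6, J) (Function('I')(J) = Mul(-3, Add(J, J)) = Mul(-3, Mul(2, J)) = Mul(-6, J))
Add(2177487, Mul(-1, Function('I')(Function('L')(21, k)))) = Add(2177487, Mul(-1, Mul(-6, Add(Rational(11, 2), Mul(Rational(1, 4), 36))))) = Add(2177487, Mul(-1, Mul(-6, Add(Rational(11, 2), 9)))) = Add(2177487, Mul(-1, Mul(-6, Rational(29, 2)))) = Add(2177487, Mul(-1, -87)) = Add(2177487, 87) = 2177574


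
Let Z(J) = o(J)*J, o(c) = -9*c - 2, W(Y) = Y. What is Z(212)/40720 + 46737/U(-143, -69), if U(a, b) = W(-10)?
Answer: -11919874/2545 ≈ -4683.6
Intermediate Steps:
U(a, b) = -10
o(c) = -2 - 9*c
Z(J) = J*(-2 - 9*J) (Z(J) = (-2 - 9*J)*J = J*(-2 - 9*J))
Z(212)/40720 + 46737/U(-143, -69) = -1*212*(2 + 9*212)/40720 + 46737/(-10) = -1*212*(2 + 1908)*(1/40720) + 46737*(-⅒) = -1*212*1910*(1/40720) - 46737/10 = -404920*1/40720 - 46737/10 = -10123/1018 - 46737/10 = -11919874/2545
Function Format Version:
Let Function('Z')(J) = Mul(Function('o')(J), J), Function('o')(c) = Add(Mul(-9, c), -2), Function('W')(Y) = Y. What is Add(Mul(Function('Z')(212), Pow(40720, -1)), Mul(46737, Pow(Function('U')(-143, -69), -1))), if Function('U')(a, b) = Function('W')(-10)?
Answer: Rational(-11919874, 2545) ≈ -4683.6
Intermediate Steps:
Function('U')(a, b) = -10
Function('o')(c) = Add(-2, Mul(-9, c))
Function('Z')(J) = Mul(J, Add(-2, Mul(-9, J))) (Function('Z')(J) = Mul(Add(-2, Mul(-9, J)), J) = Mul(J, Add(-2, Mul(-9, J))))
Add(Mul(Function('Z')(212), Pow(40720, -1)), Mul(46737, Pow(Function('U')(-143, -69), -1))) = Add(Mul(Mul(-1, 212, Add(2, Mul(9, 212))), Pow(40720, -1)), Mul(46737, Pow(-10, -1))) = Add(Mul(Mul(-1, 212, Add(2, 1908)), Rational(1, 40720)), Mul(46737, Rational(-1, 10))) = Add(Mul(Mul(-1, 212, 1910), Rational(1, 40720)), Rational(-46737, 10)) = Add(Mul(-404920, Rational(1, 40720)), Rational(-46737, 10)) = Add(Rational(-10123, 1018), Rational(-46737, 10)) = Rational(-11919874, 2545)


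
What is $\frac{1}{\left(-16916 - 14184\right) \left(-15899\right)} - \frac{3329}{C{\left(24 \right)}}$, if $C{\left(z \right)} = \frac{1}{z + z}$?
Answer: $- \frac{79010576548799}{494458900} \approx -1.5979 \cdot 10^{5}$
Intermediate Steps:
$C{\left(z \right)} = \frac{1}{2 z}$
$\frac{1}{\left(-16916 - 14184\right) \left(-15899\right)} - \frac{3329}{C{\left(24 \right)}} = \frac{1}{\left(-16916 - 14184\right) \left(-15899\right)} - \frac{3329}{\frac{1}{2} \cdot \frac{1}{24}} = \frac{1}{-31100} \left(- \frac{1}{15899}\right) - \frac{3329}{\frac{1}{2} \cdot \frac{1}{24}} = \left(- \frac{1}{31100}\right) \left(- \frac{1}{15899}\right) - 3329 \frac{1}{\frac{1}{48}} = \frac{1}{494458900} - 159792 = - \frac{79010576548799}{494458900}$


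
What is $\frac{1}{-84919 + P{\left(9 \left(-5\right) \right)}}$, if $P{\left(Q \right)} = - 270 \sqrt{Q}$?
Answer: $\frac{i}{- 84919 i + 810 \sqrt{5}} \approx -1.1771 \cdot 10^{-5} + 2.5105 \cdot 10^{-7} i$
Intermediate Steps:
$\frac{1}{-84919 + P{\left(9 \left(-5\right) \right)}} = \frac{1}{-84919 - 270 \sqrt{9 \left(-5\right)}} = \frac{1}{-84919 - 270 \sqrt{-45}} = \frac{1}{-84919 - 270 \cdot 3 i \sqrt{5}} = \frac{1}{-84919 - 810 i \sqrt{5}}$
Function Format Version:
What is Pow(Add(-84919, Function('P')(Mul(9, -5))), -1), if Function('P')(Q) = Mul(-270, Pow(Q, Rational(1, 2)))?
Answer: Mul(I, Pow(Add(Mul(-84919, I), Mul(810, Pow(5, Rational(1, 2)))), -1)) ≈ Add(-1.1771e-5, Mul(2.5105e-7, I))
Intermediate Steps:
Pow(Add(-84919, Function('P')(Mul(9, -5))), -1) = Pow(Add(-84919, Mul(-270, Pow(Mul(9, -5), Rational(1, 2)))), -1) = Pow(Add(-84919, Mul(-270, Pow(-45, Rational(1, 2)))), -1) = Pow(Add(-84919, Mul(-270, Mul(3, I, Pow(5, Rational(1, 2))))), -1) = Pow(Add(-84919, Mul(-810, I, Pow(5, Rational(1, 2)))), -1)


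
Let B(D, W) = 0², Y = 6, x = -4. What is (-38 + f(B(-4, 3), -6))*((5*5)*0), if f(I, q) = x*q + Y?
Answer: 0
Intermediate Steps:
B(D, W) = 0
f(I, q) = 6 - 4*q (f(I, q) = -4*q + 6 = 6 - 4*q)
(-38 + f(B(-4, 3), -6))*((5*5)*0) = (-38 + (6 - 4*(-6)))*((5*5)*0) = (-38 + (6 + 24))*(25*0) = (-38 + 30)*0 = -8*0 = 0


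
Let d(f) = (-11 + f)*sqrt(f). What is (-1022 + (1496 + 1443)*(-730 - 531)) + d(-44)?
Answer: -3707101 - 110*I*sqrt(11) ≈ -3.7071e+6 - 364.83*I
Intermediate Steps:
d(f) = sqrt(f)*(-11 + f)
(-1022 + (1496 + 1443)*(-730 - 531)) + d(-44) = (-1022 + (1496 + 1443)*(-730 - 531)) + sqrt(-44)*(-11 - 44) = (-1022 + 2939*(-1261)) + (2*I*sqrt(11))*(-55) = (-1022 - 3706079) - 110*I*sqrt(11) = -3707101 - 110*I*sqrt(11)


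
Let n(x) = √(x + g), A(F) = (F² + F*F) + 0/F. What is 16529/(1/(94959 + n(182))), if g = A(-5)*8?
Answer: 1569577311 + 16529*√582 ≈ 1.5700e+9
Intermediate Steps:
A(F) = 2*F² (A(F) = (F² + F²) + 0 = 2*F² + 0 = 2*F²)
g = 400 (g = (2*(-5)²)*8 = (2*25)*8 = 50*8 = 400)
n(x) = √(400 + x) (n(x) = √(x + 400) = √(400 + x))
16529/(1/(94959 + n(182))) = 16529/(1/(94959 + √(400 + 182))) = 16529/(1/(94959 + √582)) = 16529*(94959 + √582) = 1569577311 + 16529*√582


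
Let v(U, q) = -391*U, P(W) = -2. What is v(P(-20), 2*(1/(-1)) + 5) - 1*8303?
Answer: -7521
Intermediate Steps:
v(P(-20), 2*(1/(-1)) + 5) - 1*8303 = -391*(-2) - 1*8303 = 782 - 8303 = -7521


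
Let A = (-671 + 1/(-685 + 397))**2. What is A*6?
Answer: 37345176001/13824 ≈ 2.7015e+6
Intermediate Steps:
A = 37345176001/82944 (A = (-671 + 1/(-288))**2 = (-671 - 1/288)**2 = (-193249/288)**2 = 37345176001/82944 ≈ 4.5025e+5)
A*6 = (37345176001/82944)*6 = 37345176001/13824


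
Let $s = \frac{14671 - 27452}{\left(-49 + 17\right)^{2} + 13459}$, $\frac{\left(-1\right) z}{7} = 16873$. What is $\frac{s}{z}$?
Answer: $\frac{12781}{1710601613} \approx 7.4716 \cdot 10^{-6}$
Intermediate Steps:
$z = -118111$ ($z = \left(-7\right) 16873 = -118111$)
$s = - \frac{12781}{14483}$ ($s = - \frac{12781}{\left(-32\right)^{2} + 13459} = - \frac{12781}{1024 + 13459} = - \frac{12781}{14483} \approx -0.88248$)
$\frac{s}{z} = - \frac{12781}{14483 \left(-118111\right)} = \left(- \frac{12781}{14483}\right) \left(- \frac{1}{118111}\right) = \frac{12781}{1710601613}$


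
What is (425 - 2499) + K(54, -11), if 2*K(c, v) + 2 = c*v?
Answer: -2372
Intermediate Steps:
K(c, v) = -1 + c*v/2 (K(c, v) = -1 + (c*v)/2 = -1 + c*v/2)
(425 - 2499) + K(54, -11) = (425 - 2499) + (-1 + (½)*54*(-11)) = -2074 + (-1 - 297) = -2074 - 298 = -2372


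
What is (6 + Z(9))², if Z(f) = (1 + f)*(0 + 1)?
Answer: 256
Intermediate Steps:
Z(f) = 1 + f (Z(f) = (1 + f)*1 = 1 + f)
(6 + Z(9))² = (6 + (1 + 9))² = (6 + 10)² = 16² = 256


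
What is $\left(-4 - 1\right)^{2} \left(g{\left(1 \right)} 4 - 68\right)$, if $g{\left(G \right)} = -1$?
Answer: $-1800$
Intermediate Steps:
$\left(-4 - 1\right)^{2} \left(g{\left(1 \right)} 4 - 68\right) = \left(-4 - 1\right)^{2} \left(\left(-1\right) 4 - 68\right) = \left(-5\right)^{2} \left(-4 - 68\right) = 25 \left(-72\right) = -1800$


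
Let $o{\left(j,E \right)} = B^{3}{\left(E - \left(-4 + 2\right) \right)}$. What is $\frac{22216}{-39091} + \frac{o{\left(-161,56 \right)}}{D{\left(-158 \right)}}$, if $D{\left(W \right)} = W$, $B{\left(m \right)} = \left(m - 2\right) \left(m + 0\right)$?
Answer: $- \frac{669722434998200}{3088189} \approx -2.1687 \cdot 10^{8}$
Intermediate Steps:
$B{\left(m \right)} = m \left(-2 + m\right)$ ($B{\left(m \right)} = \left(-2 + m\right) m = m \left(-2 + m\right)$)
$o{\left(j,E \right)} = E^{3} \left(2 + E\right)^{3}$ ($o{\left(j,E \right)} = \left(\left(E - \left(-4 + 2\right)\right) \left(-2 + \left(E - \left(-4 + 2\right)\right)\right)\right)^{3} = \left(\left(E - -2\right) \left(-2 + \left(E - -2\right)\right)\right)^{3} = \left(\left(E + 2\right) \left(-2 + \left(E + 2\right)\right)\right)^{3} = \left(\left(2 + E\right) \left(-2 + \left(2 + E\right)\right)\right)^{3} = \left(\left(2 + E\right) E\right)^{3} = \left(E \left(2 + E\right)\right)^{3} = E^{3} \left(2 + E\right)^{3}$)
$\frac{22216}{-39091} + \frac{o{\left(-161,56 \right)}}{D{\left(-158 \right)}} = \frac{22216}{-39091} + \frac{56^{3} \left(2 + 56\right)^{3}}{-158} = 22216 \left(- \frac{1}{39091}\right) + 175616 \cdot 58^{3} \left(- \frac{1}{158}\right) = - \frac{22216}{39091} + 175616 \cdot 195112 \left(- \frac{1}{158}\right) = - \frac{22216}{39091} + 34264788992 \left(- \frac{1}{158}\right) = - \frac{22216}{39091} - \frac{17132394496}{79} = - \frac{669722434998200}{3088189}$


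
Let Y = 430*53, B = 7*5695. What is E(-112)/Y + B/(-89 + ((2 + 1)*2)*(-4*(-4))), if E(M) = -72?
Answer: 64894489/11395 ≈ 5695.0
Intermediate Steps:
B = 39865
Y = 22790
E(-112)/Y + B/(-89 + ((2 + 1)*2)*(-4*(-4))) = -72/22790 + 39865/(-89 + ((2 + 1)*2)*(-4*(-4))) = -72*1/22790 + 39865/(-89 + (3*2)*16) = -36/11395 + 39865/(-89 + 6*16) = -36/11395 + 39865/(-89 + 96) = -36/11395 + 39865/7 = -36/11395 + 39865*(1/7) = -36/11395 + 5695 = 64894489/11395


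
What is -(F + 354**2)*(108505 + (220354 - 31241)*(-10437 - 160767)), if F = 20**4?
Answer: 9237617227655852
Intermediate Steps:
F = 160000
-(F + 354**2)*(108505 + (220354 - 31241)*(-10437 - 160767)) = -(160000 + 354**2)*(108505 + (220354 - 31241)*(-10437 - 160767)) = -(160000 + 125316)*(108505 + 189113*(-171204)) = -285316*(108505 - 32376902052) = -285316*(-32376793547) = -1*(-9237617227655852) = 9237617227655852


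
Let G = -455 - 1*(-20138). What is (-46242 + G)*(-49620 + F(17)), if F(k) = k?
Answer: 1317406077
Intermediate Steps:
G = 19683 (G = -455 + 20138 = 19683)
(-46242 + G)*(-49620 + F(17)) = (-46242 + 19683)*(-49620 + 17) = -26559*(-49603) = 1317406077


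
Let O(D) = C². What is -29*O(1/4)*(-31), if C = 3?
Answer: 8091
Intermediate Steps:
O(D) = 9 (O(D) = 3² = 9)
-29*O(1/4)*(-31) = -29*9*(-31) = -261*(-31) = 8091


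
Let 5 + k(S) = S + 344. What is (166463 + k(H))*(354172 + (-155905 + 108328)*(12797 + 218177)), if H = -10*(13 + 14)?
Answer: -1829969493295432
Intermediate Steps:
H = -270 (H = -10*27 = -270)
k(S) = 339 + S (k(S) = -5 + (S + 344) = -5 + (344 + S) = 339 + S)
(166463 + k(H))*(354172 + (-155905 + 108328)*(12797 + 218177)) = (166463 + (339 - 270))*(354172 + (-155905 + 108328)*(12797 + 218177)) = (166463 + 69)*(354172 - 47577*230974) = 166532*(354172 - 10989049998) = 166532*(-10988695826) = -1829969493295432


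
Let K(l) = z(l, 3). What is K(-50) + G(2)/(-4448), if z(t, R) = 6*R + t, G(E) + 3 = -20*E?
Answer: -142293/4448 ≈ -31.990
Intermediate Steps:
G(E) = -3 - 20*E
z(t, R) = t + 6*R
K(l) = 18 + l (K(l) = l + 6*3 = l + 18 = 18 + l)
K(-50) + G(2)/(-4448) = (18 - 50) + (-3 - 20*2)/(-4448) = -32 + (-3 - 40)*(-1/4448) = -32 - 43*(-1/4448) = -32 + 43/4448 = -142293/4448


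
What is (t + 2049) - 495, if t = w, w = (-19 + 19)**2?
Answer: 1554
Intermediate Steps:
w = 0 (w = 0**2 = 0)
t = 0
(t + 2049) - 495 = (0 + 2049) - 495 = 2049 - 495 = 1554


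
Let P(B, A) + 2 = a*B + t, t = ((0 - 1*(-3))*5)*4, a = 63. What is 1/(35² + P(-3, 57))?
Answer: 1/1094 ≈ 0.00091408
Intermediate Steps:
t = 60 (t = ((0 + 3)*5)*4 = (3*5)*4 = 15*4 = 60)
P(B, A) = 58 + 63*B (P(B, A) = -2 + (63*B + 60) = -2 + (60 + 63*B) = 58 + 63*B)
1/(35² + P(-3, 57)) = 1/(35² + (58 + 63*(-3))) = 1/(1225 + (58 - 189)) = 1/(1225 - 131) = 1/1094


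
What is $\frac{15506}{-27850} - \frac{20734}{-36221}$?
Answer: $\frac{7899537}{504377425} \approx 0.015662$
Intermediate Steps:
$\frac{15506}{-27850} - \frac{20734}{-36221} = 15506 \left(- \frac{1}{27850}\right) - - \frac{20734}{36221} = - \frac{7753}{13925} + \frac{20734}{36221} = \frac{7899537}{504377425}$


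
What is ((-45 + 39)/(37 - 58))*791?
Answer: 226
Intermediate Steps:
((-45 + 39)/(37 - 58))*791 = -6/(-21)*791 = -6*(-1/21)*791 = (2/7)*791 = 226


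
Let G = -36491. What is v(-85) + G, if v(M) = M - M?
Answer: -36491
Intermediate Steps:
v(M) = 0
v(-85) + G = 0 - 36491 = -36491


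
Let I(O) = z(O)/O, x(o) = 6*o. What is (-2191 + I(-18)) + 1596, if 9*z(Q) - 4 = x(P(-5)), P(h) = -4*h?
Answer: -48257/81 ≈ -595.77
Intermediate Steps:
z(Q) = 124/9 (z(Q) = 4/9 + (6*(-4*(-5)))/9 = 4/9 + (6*20)/9 = 4/9 + (1/9)*120 = 4/9 + 40/3 = 124/9)
I(O) = 124/(9*O)
(-2191 + I(-18)) + 1596 = (-2191 + (124/9)/(-18)) + 1596 = (-2191 + (124/9)*(-1/18)) + 1596 = (-2191 - 62/81) + 1596 = -177533/81 + 1596 = -48257/81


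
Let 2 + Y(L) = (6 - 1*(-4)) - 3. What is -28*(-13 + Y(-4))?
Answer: 224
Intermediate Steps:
Y(L) = 5 (Y(L) = -2 + ((6 - 1*(-4)) - 3) = -2 + ((6 + 4) - 3) = -2 + (10 - 3) = -2 + 7 = 5)
-28*(-13 + Y(-4)) = -28*(-13 + 5) = -28*(-8) = 224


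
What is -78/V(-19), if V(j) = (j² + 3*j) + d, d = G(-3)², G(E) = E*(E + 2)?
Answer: -78/313 ≈ -0.24920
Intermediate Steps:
G(E) = E*(2 + E)
d = 9 (d = (-3*(2 - 3))² = (-3*(-1))² = 3² = 9)
V(j) = 9 + j² + 3*j (V(j) = (j² + 3*j) + 9 = 9 + j² + 3*j)
-78/V(-19) = -78/(9 + (-19)² + 3*(-19)) = -78/(9 + 361 - 57) = -78/313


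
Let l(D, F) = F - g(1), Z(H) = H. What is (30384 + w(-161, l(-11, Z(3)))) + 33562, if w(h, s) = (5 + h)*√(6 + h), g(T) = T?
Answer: 63946 - 156*I*√155 ≈ 63946.0 - 1942.2*I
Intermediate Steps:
l(D, F) = -1 + F (l(D, F) = F - 1*1 = F - 1 = -1 + F)
w(h, s) = √(6 + h)*(5 + h)
(30384 + w(-161, l(-11, Z(3)))) + 33562 = (30384 + √(6 - 161)*(5 - 161)) + 33562 = (30384 + √(-155)*(-156)) + 33562 = (30384 + (I*√155)*(-156)) + 33562 = (30384 - 156*I*√155) + 33562 = 63946 - 156*I*√155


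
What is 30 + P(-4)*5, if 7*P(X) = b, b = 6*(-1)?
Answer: 180/7 ≈ 25.714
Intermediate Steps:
b = -6
P(X) = -6/7 (P(X) = (1/7)*(-6) = -6/7)
30 + P(-4)*5 = 30 - 6/7*5 = 30 - 30/7 = 180/7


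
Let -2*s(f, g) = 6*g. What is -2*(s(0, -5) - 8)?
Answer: -14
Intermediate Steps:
s(f, g) = -3*g
-2*(s(0, -5) - 8) = -2*(-3*(-5) - 8) = -2*(15 - 8) = -2*7 = -14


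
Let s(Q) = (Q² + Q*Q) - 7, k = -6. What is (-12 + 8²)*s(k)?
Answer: 3380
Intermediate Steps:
s(Q) = -7 + 2*Q² (s(Q) = (Q² + Q²) - 7 = 2*Q² - 7 = -7 + 2*Q²)
(-12 + 8²)*s(k) = (-12 + 8²)*(-7 + 2*(-6)²) = (-12 + 64)*(-7 + 2*36) = 52*(-7 + 72) = 52*65 = 3380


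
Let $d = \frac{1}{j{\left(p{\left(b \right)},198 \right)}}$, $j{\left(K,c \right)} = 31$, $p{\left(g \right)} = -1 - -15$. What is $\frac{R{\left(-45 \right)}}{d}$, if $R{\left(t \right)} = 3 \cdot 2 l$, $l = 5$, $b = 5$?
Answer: $930$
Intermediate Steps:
$p{\left(g \right)} = 14$ ($p{\left(g \right)} = -1 + 15 = 14$)
$d = \frac{1}{31} \approx 0.032258$
$R{\left(t \right)} = 30$ ($R{\left(t \right)} = 3 \cdot 2 \cdot 5 = 6 \cdot 5 = 30$)
$\frac{R{\left(-45 \right)}}{d} = 30 \frac{1}{\frac{1}{31}} = 30 \cdot 31 = 930$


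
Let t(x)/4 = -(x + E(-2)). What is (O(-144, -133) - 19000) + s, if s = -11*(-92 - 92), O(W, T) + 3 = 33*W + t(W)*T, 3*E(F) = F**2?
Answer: -292889/3 ≈ -97630.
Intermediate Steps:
E(F) = F**2/3
t(x) = -16/3 - 4*x (t(x) = 4*(-(x + (1/3)*(-2)**2)) = 4*(-(x + (1/3)*4)) = 4*(-(x + 4/3)) = 4*(-(4/3 + x)) = 4*(-4/3 - x) = -16/3 - 4*x)
O(W, T) = -3 + 33*W + T*(-16/3 - 4*W) (O(W, T) = -3 + (33*W + (-16/3 - 4*W)*T) = -3 + (33*W + T*(-16/3 - 4*W)) = -3 + 33*W + T*(-16/3 - 4*W))
s = 2024 (s = -11*(-184) = 2024)
(O(-144, -133) - 19000) + s = ((-3 + 33*(-144) - 4/3*(-133)*(4 + 3*(-144))) - 19000) + 2024 = ((-3 - 4752 - 4/3*(-133)*(4 - 432)) - 19000) + 2024 = ((-3 - 4752 - 4/3*(-133)*(-428)) - 19000) + 2024 = ((-3 - 4752 - 227696/3) - 19000) + 2024 = (-241961/3 - 19000) + 2024 = -298961/3 + 2024 = -292889/3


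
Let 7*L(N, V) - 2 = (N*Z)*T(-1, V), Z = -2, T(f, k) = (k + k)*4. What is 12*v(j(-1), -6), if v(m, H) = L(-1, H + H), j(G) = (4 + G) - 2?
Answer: -2280/7 ≈ -325.71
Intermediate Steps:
T(f, k) = 8*k (T(f, k) = (2*k)*4 = 8*k)
L(N, V) = 2/7 - 16*N*V/7 (L(N, V) = 2/7 + ((N*(-2))*(8*V))/7 = 2/7 + ((-2*N)*(8*V))/7 = 2/7 + (-16*N*V)/7 = 2/7 - 16*N*V/7)
j(G) = 2 + G
v(m, H) = 2/7 + 32*H/7 (v(m, H) = 2/7 - 16/7*(-1)*(H + H) = 2/7 - 16/7*(-1)*2*H = 2/7 + 32*H/7)
12*v(j(-1), -6) = 12*(2/7 + (32/7)*(-6)) = 12*(2/7 - 192/7) = 12*(-190/7) = -2280/7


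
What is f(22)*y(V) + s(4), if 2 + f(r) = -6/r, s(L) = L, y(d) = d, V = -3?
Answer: 119/11 ≈ 10.818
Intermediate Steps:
f(r) = -2 - 6/r
f(22)*y(V) + s(4) = (-2 - 6/22)*(-3) + 4 = (-2 - 6*1/22)*(-3) + 4 = (-2 - 3/11)*(-3) + 4 = -25/11*(-3) + 4 = 75/11 + 4 = 119/11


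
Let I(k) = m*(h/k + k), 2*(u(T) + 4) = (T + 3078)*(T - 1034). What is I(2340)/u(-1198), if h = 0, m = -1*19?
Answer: 11115/524521 ≈ 0.021191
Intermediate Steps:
m = -19
u(T) = -4 + (-1034 + T)*(3078 + T)/2 (u(T) = -4 + ((T + 3078)*(T - 1034))/2 = -4 + ((3078 + T)*(-1034 + T))/2 = -4 + ((-1034 + T)*(3078 + T))/2 = -4 + (-1034 + T)*(3078 + T)/2)
I(k) = -19*k (I(k) = -19*(0/k + k) = -19*(0 + k) = -19*k)
I(2340)/u(-1198) = (-19*2340)/(-1591330 + (½)*(-1198)² + 1022*(-1198)) = -44460/(-1591330 + (½)*1435204 - 1224356) = -44460/(-1591330 + 717602 - 1224356) = -44460/(-2098084) = -44460*(-1/2098084) = 11115/524521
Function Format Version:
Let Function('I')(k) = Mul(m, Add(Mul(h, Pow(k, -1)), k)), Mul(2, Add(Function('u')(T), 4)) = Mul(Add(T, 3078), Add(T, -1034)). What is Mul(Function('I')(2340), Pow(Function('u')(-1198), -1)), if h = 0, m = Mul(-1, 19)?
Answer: Rational(11115, 524521) ≈ 0.021191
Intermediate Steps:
m = -19
Function('u')(T) = Add(-4, Mul(Rational(1, 2), Add(-1034, T), Add(3078, T))) (Function('u')(T) = Add(-4, Mul(Rational(1, 2), Mul(Add(T, 3078), Add(T, -1034)))) = Add(-4, Mul(Rational(1, 2), Mul(Add(3078, T), Add(-1034, T)))) = Add(-4, Mul(Rational(1, 2), Mul(Add(-1034, T), Add(3078, T)))) = Add(-4, Mul(Rational(1, 2), Add(-1034, T), Add(3078, T))))
Function('I')(k) = Mul(-19, k) (Function('I')(k) = Mul(-19, Add(Mul(0, Pow(k, -1)), k)) = Mul(-19, Add(0, k)) = Mul(-19, k))
Mul(Function('I')(2340), Pow(Function('u')(-1198), -1)) = Mul(Mul(-19, 2340), Pow(Add(-1591330, Mul(Rational(1, 2), Pow(-1198, 2)), Mul(1022, -1198)), -1)) = Mul(-44460, Pow(Add(-1591330, Mul(Rational(1, 2), 1435204), -1224356), -1)) = Mul(-44460, Pow(Add(-1591330, 717602, -1224356), -1)) = Mul(-44460, Pow(-2098084, -1)) = Mul(-44460, Rational(-1, 2098084)) = Rational(11115, 524521)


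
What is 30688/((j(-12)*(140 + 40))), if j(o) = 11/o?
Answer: -30688/165 ≈ -185.99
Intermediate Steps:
30688/((j(-12)*(140 + 40))) = 30688/(((11/(-12))*(140 + 40))) = 30688/(((11*(-1/12))*180)) = 30688/((-11/12*180)) = 30688/(-165) = 30688*(-1/165) = -30688/165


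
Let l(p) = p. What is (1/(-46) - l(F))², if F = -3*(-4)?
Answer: 305809/2116 ≈ 144.52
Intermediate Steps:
F = 12
(1/(-46) - l(F))² = (1/(-46) - 1*12)² = (-1/46 - 12)² = (-553/46)² = 305809/2116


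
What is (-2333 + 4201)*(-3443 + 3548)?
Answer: 196140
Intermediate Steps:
(-2333 + 4201)*(-3443 + 3548) = 1868*105 = 196140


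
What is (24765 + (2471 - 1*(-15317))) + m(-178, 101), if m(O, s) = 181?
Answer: 42734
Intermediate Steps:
(24765 + (2471 - 1*(-15317))) + m(-178, 101) = (24765 + (2471 - 1*(-15317))) + 181 = (24765 + (2471 + 15317)) + 181 = (24765 + 17788) + 181 = 42553 + 181 = 42734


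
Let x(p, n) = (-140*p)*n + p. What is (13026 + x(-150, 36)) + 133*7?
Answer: 769807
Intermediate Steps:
x(p, n) = p - 140*n*p (x(p, n) = -140*n*p + p = p - 140*n*p)
(13026 + x(-150, 36)) + 133*7 = (13026 - 150*(1 - 140*36)) + 133*7 = (13026 - 150*(1 - 5040)) + 931 = (13026 - 150*(-5039)) + 931 = (13026 + 755850) + 931 = 768876 + 931 = 769807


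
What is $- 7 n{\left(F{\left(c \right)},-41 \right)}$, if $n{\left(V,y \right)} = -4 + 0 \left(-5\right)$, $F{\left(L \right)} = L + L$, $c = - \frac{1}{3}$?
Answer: $28$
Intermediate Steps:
$c = - \frac{1}{3}$ ($c = \left(-1\right) \frac{1}{3} = - \frac{1}{3} \approx -0.33333$)
$F{\left(L \right)} = 2 L$
$n{\left(V,y \right)} = -4$ ($n{\left(V,y \right)} = -4 + 0 = -4$)
$- 7 n{\left(F{\left(c \right)},-41 \right)} = \left(-7\right) \left(-4\right) = 28$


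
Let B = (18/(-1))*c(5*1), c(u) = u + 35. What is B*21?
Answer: -15120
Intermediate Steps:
c(u) = 35 + u
B = -720 (B = (18/(-1))*(35 + 5*1) = (18*(-1))*(35 + 5) = -18*40 = -720)
B*21 = -720*21 = -15120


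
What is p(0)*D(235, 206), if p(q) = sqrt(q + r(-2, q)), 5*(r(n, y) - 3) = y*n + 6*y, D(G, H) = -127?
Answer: -127*sqrt(3) ≈ -219.97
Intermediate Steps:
r(n, y) = 3 + 6*y/5 + n*y/5 (r(n, y) = 3 + (y*n + 6*y)/5 = 3 + (n*y + 6*y)/5 = 3 + (6*y + n*y)/5 = 3 + (6*y/5 + n*y/5) = 3 + 6*y/5 + n*y/5)
p(q) = sqrt(3 + 9*q/5) (p(q) = sqrt(q + (3 + 6*q/5 + (1/5)*(-2)*q)) = sqrt(q + (3 + 6*q/5 - 2*q/5)) = sqrt(q + (3 + 4*q/5)) = sqrt(3 + 9*q/5))
p(0)*D(235, 206) = (sqrt(75 + 45*0)/5)*(-127) = (sqrt(75 + 0)/5)*(-127) = (sqrt(75)/5)*(-127) = ((5*sqrt(3))/5)*(-127) = sqrt(3)*(-127) = -127*sqrt(3)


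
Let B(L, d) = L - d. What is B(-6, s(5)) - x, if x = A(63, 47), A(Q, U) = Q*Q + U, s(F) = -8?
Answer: -4014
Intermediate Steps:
A(Q, U) = U + Q**2 (A(Q, U) = Q**2 + U = U + Q**2)
x = 4016 (x = 47 + 63**2 = 47 + 3969 = 4016)
B(-6, s(5)) - x = (-6 - 1*(-8)) - 1*4016 = (-6 + 8) - 4016 = 2 - 4016 = -4014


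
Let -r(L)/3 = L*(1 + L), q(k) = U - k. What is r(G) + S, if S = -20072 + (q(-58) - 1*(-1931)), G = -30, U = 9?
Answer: -20684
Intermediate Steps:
q(k) = 9 - k
r(L) = -3*L*(1 + L)
S = -18074 (S = -20072 + ((9 - 1*(-58)) - 1*(-1931)) = -20072 + ((9 + 58) + 1931) = -20072 + (67 + 1931) = -20072 + 1998 = -18074)
r(G) + S = -3*(-30)*(1 - 30) - 18074 = -3*(-30)*(-29) - 18074 = -2610 - 18074 = -20684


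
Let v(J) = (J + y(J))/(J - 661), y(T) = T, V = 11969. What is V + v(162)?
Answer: 5972207/499 ≈ 11968.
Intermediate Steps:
v(J) = 2*J/(-661 + J) (v(J) = (J + J)/(J - 661) = (2*J)/(-661 + J) = 2*J/(-661 + J))
V + v(162) = 11969 + 2*162/(-661 + 162) = 11969 + 2*162/(-499) = 11969 + 2*162*(-1/499) = 11969 - 324/499 = 5972207/499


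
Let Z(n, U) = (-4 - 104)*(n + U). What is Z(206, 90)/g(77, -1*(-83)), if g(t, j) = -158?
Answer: 15984/79 ≈ 202.33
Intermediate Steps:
Z(n, U) = -108*U - 108*n (Z(n, U) = -108*(U + n) = -108*U - 108*n)
Z(206, 90)/g(77, -1*(-83)) = (-108*90 - 108*206)/(-158) = (-9720 - 22248)*(-1/158) = -31968*(-1/158) = 15984/79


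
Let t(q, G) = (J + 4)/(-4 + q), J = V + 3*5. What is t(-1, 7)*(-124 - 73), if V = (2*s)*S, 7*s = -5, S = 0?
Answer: 3743/5 ≈ 748.60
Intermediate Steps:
s = -5/7 (s = (⅐)*(-5) = -5/7 ≈ -0.71429)
V = 0 (V = (2*(-5/7))*0 = -10/7*0 = 0)
J = 15 (J = 0 + 3*5 = 0 + 15 = 15)
t(q, G) = 19/(-4 + q) (t(q, G) = (15 + 4)/(-4 + q) = 19/(-4 + q))
t(-1, 7)*(-124 - 73) = (19/(-4 - 1))*(-124 - 73) = (19/(-5))*(-197) = (19*(-⅕))*(-197) = -19/5*(-197) = 3743/5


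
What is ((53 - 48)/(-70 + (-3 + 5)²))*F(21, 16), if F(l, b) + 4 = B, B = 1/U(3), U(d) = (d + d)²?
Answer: 65/216 ≈ 0.30093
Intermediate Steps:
U(d) = 4*d² (U(d) = (2*d)² = 4*d²)
B = 1/36 (B = 1/(4*3²) = 1/(4*9) = 1/36 ≈ 0.027778)
F(l, b) = -143/36 (F(l, b) = -4 + 1/36 = -143/36)
((53 - 48)/(-70 + (-3 + 5)²))*F(21, 16) = ((53 - 48)/(-70 + (-3 + 5)²))*(-143/36) = (5/(-70 + 2²))*(-143/36) = (5/(-70 + 4))*(-143/36) = (5/(-66))*(-143/36) = (5*(-1/66))*(-143/36) = -5/66*(-143/36) = 65/216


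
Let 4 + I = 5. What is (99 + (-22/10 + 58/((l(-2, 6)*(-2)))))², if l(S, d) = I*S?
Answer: 1238769/100 ≈ 12388.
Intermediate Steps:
I = 1 (I = -4 + 5 = 1)
l(S, d) = S (l(S, d) = 1*S = S)
(99 + (-22/10 + 58/((l(-2, 6)*(-2)))))² = (99 + (-22/10 + 58/((-2*(-2)))))² = (99 + (-22*⅒ + 58/4))² = (99 + (-11/5 + 58*(¼)))² = (99 + (-11/5 + 29/2))² = (99 + 123/10)² = (1113/10)² = 1238769/100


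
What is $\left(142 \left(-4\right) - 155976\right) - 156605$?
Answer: $-313149$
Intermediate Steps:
$\left(142 \left(-4\right) - 155976\right) - 156605 = \left(-568 - 155976\right) - 156605 = -156544 - 156605 = -313149$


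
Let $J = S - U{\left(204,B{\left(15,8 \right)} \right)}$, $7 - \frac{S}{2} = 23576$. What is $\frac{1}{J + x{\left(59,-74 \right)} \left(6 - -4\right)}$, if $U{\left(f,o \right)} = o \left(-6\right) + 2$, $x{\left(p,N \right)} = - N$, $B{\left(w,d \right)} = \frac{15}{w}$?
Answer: $- \frac{1}{46394} \approx -2.1555 \cdot 10^{-5}$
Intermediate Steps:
$U{\left(f,o \right)} = 2 - 6 o$ ($U{\left(f,o \right)} = - 6 o + 2 = 2 - 6 o$)
$S = -47138$ ($S = 14 - 47152 = -47138$)
$J = -47134$ ($J = -47138 - \left(2 - 6 \cdot \frac{15}{15}\right) = -47138 - \left(2 - 6 \cdot 15 \cdot \frac{1}{15}\right) = -47138 - \left(2 - 6\right) = -47138 - -4 = -47138 + 4 = -47134$)
$\frac{1}{J + x{\left(59,-74 \right)} \left(6 - -4\right)} = \frac{1}{-47134 + \left(-1\right) \left(-74\right) \left(6 - -4\right)} = \frac{1}{-47134 + 74 \left(6 + 4\right)} = \frac{1}{-47134 + 74 \cdot 10} = \frac{1}{-47134 + 740} = \frac{1}{-46394} = - \frac{1}{46394}$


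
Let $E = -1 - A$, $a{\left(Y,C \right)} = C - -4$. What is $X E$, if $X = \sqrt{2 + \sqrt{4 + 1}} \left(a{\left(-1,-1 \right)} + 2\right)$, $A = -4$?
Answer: $15 \sqrt{2 + \sqrt{5}} \approx 30.873$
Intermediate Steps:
$a{\left(Y,C \right)} = 4 + C$ ($a{\left(Y,C \right)} = C + 4 = 4 + C$)
$E = 3$ ($E = -1 - -4 = -1 + 4 = 3$)
$X = 5 \sqrt{2 + \sqrt{5}}$ ($X = \sqrt{2 + \sqrt{4 + 1}} \left(\left(4 - 1\right) + 2\right) = \sqrt{2 + \sqrt{5}} \left(3 + 2\right) = \sqrt{2 + \sqrt{5}} \cdot 5 = 5 \sqrt{2 + \sqrt{5}} \approx 10.291$)
$X E = 5 \sqrt{2 + \sqrt{5}} \cdot 3 = 15 \sqrt{2 + \sqrt{5}}$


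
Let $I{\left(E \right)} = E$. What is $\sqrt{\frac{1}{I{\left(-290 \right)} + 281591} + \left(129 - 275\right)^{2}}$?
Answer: $\frac{\sqrt{1686740464724217}}{281301} \approx 146.0$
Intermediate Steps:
$\sqrt{\frac{1}{I{\left(-290 \right)} + 281591} + \left(129 - 275\right)^{2}} = \sqrt{\frac{1}{-290 + 281591} + \left(129 - 275\right)^{2}} = \sqrt{\frac{1}{281301} + \left(-146\right)^{2}} = \sqrt{\frac{1}{281301} + 21316} = \sqrt{\frac{5996212117}{281301}} = \frac{\sqrt{1686740464724217}}{281301}$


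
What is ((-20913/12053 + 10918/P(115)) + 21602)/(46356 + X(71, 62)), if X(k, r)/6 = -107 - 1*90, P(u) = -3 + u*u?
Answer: 286871063175/599928661607 ≈ 0.47818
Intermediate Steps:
P(u) = -3 + u**2
X(k, r) = -1182 (X(k, r) = 6*(-107 - 1*90) = 6*(-107 - 90) = 6*(-197) = -1182)
((-20913/12053 + 10918/P(115)) + 21602)/(46356 + X(71, 62)) = ((-20913/12053 + 10918/(-3 + 115**2)) + 21602)/(46356 - 1182) = ((-20913*1/12053 + 10918/(-3 + 13225)) + 21602)/45174 = ((-20913/12053 + 10918/13222) + 21602)*(1/45174) = ((-20913/12053 + 10918*(1/13222)) + 21602)*(1/45174) = ((-20913/12053 + 5459/6611) + 21602)*(1/45174) = (-72458516/79682383 + 21602)*(1/45174) = (1721226379050/79682383)*(1/45174) = 286871063175/599928661607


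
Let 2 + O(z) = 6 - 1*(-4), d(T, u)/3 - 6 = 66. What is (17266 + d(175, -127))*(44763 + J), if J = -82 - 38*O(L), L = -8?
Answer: 775798714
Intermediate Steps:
d(T, u) = 216 (d(T, u) = 18 + 3*66 = 18 + 198 = 216)
O(z) = 8 (O(z) = -2 + (6 - 1*(-4)) = -2 + (6 + 4) = -2 + 10 = 8)
J = -386 (J = -82 - 38*8 = -82 - 304 = -386)
(17266 + d(175, -127))*(44763 + J) = (17266 + 216)*(44763 - 386) = 17482*44377 = 775798714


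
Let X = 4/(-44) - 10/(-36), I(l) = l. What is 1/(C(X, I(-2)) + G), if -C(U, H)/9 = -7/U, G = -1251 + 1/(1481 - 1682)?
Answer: -7437/6796450 ≈ -0.0010942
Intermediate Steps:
G = -251452/201 (G = -1251 + 1/(-201) = -1251 - 1/201 = -251452/201 ≈ -1251.0)
X = 37/198 (X = 4*(-1/44) - 10*(-1/36) = -1/11 + 5/18 = 37/198 ≈ 0.18687)
C(U, H) = 63/U (C(U, H) = -(-63)/U = 63/U)
1/(C(X, I(-2)) + G) = 1/(63/(37/198) - 251452/201) = 1/(63*(198/37) - 251452/201) = 1/(12474/37 - 251452/201) = 1/(-6796450/7437) = -7437/6796450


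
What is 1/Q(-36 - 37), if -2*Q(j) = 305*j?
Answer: 2/22265 ≈ 8.9827e-5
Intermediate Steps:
Q(j) = -305*j/2
1/Q(-36 - 37) = 1/(-305*(-36 - 37)/2) = 1/(-305/2*(-73)) = 1/(22265/2) = 2/22265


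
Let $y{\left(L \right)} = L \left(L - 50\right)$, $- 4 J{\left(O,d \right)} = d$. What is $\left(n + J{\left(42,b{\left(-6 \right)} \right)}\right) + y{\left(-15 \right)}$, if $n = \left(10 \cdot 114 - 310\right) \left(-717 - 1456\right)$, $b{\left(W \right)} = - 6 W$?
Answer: $-1802624$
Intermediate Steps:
$J{\left(O,d \right)} = - \frac{d}{4}$
$y{\left(L \right)} = L \left(-50 + L\right)$
$n = -1803590$ ($n = \left(1140 - 310\right) \left(-2173\right) = 830 \left(-2173\right) = -1803590$)
$\left(n + J{\left(42,b{\left(-6 \right)} \right)}\right) + y{\left(-15 \right)} = \left(-1803590 - \frac{\left(-6\right) \left(-6\right)}{4}\right) - 15 \left(-50 - 15\right) = \left(-1803590 - 9\right) - -975 = \left(-1803590 - 9\right) + 975 = -1803599 + 975 = -1802624$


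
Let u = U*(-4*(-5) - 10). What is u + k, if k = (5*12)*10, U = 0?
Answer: 600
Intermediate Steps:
k = 600 (k = 60*10 = 600)
u = 0 (u = 0*(-4*(-5) - 10) = 0*(20 - 10) = 0*10 = 0)
u + k = 0 + 600 = 600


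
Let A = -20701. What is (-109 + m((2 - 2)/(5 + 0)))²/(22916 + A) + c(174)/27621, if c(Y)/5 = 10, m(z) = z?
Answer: 328275851/61180515 ≈ 5.3657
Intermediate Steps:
c(Y) = 50 (c(Y) = 5*10 = 50)
(-109 + m((2 - 2)/(5 + 0)))²/(22916 + A) + c(174)/27621 = (-109 + (2 - 2)/(5 + 0))²/(22916 - 20701) + 50/27621 = (-109 + 0/5)²/2215 + 50*(1/27621) = (-109 + 0*(⅕))²*(1/2215) + 50/27621 = (-109 + 0)²*(1/2215) + 50/27621 = (-109)²*(1/2215) + 50/27621 = 11881*(1/2215) + 50/27621 = 11881/2215 + 50/27621 = 328275851/61180515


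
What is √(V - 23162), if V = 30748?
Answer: √7586 ≈ 87.098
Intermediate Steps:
√(V - 23162) = √(30748 - 23162) = √7586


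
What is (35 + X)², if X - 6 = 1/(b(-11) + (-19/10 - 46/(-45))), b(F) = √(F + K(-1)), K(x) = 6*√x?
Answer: (3149 - 3690*√(-11 + 6*I))²/(79 - 90*√(-11 + 6*I))² ≈ 1680.9 - 23.906*I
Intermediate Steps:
b(F) = √(F + 6*I) (b(F) = √(F + 6*√(-1)) = √(F + 6*I))
X = 6 + 1/(-79/90 + √(-11 + 6*I)) (X = 6 + 1/(√(-11 + 6*I) + (-19/10 - 46/(-45))) = 6 + 1/(√(-11 + 6*I) + (-19*⅒ - 46*(-1/45))) = 6 + 1/(√(-11 + 6*I) + (-19/10 + 46/45)) = 6 + 1/(√(-11 + 6*I) - 79/90) = 6 + 1/(-79/90 + √(-11 + 6*I)) ≈ 5.9997 - 0.29154*I)
(35 + X)² = (35 + (68033323176/11451866281 - 772262100*√(-11 + 6*I)/11451866281 - 345546000*I/11451866281 - 393660000*I*√(-11 + 6*I)/11451866281))² = (468848643011/11451866281 - 772262100*√(-11 + 6*I)/11451866281 - 345546000*I/11451866281 - 393660000*I*√(-11 + 6*I)/11451866281)²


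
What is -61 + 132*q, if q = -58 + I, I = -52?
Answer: -14581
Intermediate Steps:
q = -110 (q = -58 - 52 = -110)
-61 + 132*q = -61 + 132*(-110) = -61 - 14520 = -14581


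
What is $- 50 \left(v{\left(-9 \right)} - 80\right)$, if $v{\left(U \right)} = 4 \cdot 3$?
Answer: $3400$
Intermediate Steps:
$v{\left(U \right)} = 12$
$- 50 \left(v{\left(-9 \right)} - 80\right) = - 50 \left(12 - 80\right) = \left(-50\right) \left(-68\right) = 3400$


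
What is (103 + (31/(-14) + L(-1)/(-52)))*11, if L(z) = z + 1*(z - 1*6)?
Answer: 202081/182 ≈ 1110.3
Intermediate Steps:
L(z) = -6 + 2*z (L(z) = z + 1*(z - 6) = z + 1*(-6 + z) = z + (-6 + z) = -6 + 2*z)
(103 + (31/(-14) + L(-1)/(-52)))*11 = (103 + (31/(-14) + (-6 + 2*(-1))/(-52)))*11 = (103 + (31*(-1/14) + (-6 - 2)*(-1/52)))*11 = (103 + (-31/14 - 8*(-1/52)))*11 = (103 + (-31/14 + 2/13))*11 = (103 - 375/182)*11 = (18371/182)*11 = 202081/182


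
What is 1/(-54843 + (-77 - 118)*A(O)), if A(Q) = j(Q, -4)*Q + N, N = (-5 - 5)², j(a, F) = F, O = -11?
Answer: -1/82923 ≈ -1.2059e-5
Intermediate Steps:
N = 100 (N = (-10)² = 100)
A(Q) = 100 - 4*Q (A(Q) = -4*Q + 100 = 100 - 4*Q)
1/(-54843 + (-77 - 118)*A(O)) = 1/(-54843 + (-77 - 118)*(100 - 4*(-11))) = 1/(-54843 - 195*(100 + 44)) = 1/(-54843 - 195*144) = 1/(-54843 - 28080) = 1/(-82923) = -1/82923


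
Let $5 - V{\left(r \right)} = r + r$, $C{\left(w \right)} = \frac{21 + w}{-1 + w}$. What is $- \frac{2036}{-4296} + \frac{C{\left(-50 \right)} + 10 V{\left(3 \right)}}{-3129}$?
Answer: $\frac{27247435}{57129282} \approx 0.47694$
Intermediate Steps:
$C{\left(w \right)} = \frac{21 + w}{-1 + w}$
$V{\left(r \right)} = 5 - 2 r$ ($V{\left(r \right)} = 5 - \left(r + r\right) = 5 - 2 r$)
$- \frac{2036}{-4296} + \frac{C{\left(-50 \right)} + 10 V{\left(3 \right)}}{-3129} = - \frac{2036}{-4296} + \frac{\frac{21 - 50}{-1 - 50} + 10 \left(5 - 6\right)}{-3129} = \left(-2036\right) \left(- \frac{1}{4296}\right) + \left(\frac{1}{-51} \left(-29\right) + 10 \left(5 - 6\right)\right) \left(- \frac{1}{3129}\right) = \frac{509}{1074} + \left(\left(- \frac{1}{51}\right) \left(-29\right) + 10 \left(-1\right)\right) \left(- \frac{1}{3129}\right) = \frac{509}{1074} + \left(\frac{29}{51} - 10\right) \left(- \frac{1}{3129}\right) = \frac{509}{1074} - - \frac{481}{159579} = \frac{509}{1074} + \frac{481}{159579} = \frac{27247435}{57129282}$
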